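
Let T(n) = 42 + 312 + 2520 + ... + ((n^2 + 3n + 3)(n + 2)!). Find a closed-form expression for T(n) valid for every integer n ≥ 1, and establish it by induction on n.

We claim T(n) = (n + 1)(n + 3)! - 6 for all n ≥ 1.
When n = 1: T(1) = 42, and the closed form gives 42. They agree.
Inductive step: suppose the statement holds for some j ≥ 1, so T(j) = (j + 1)(j + 3)! - 6.
Then T(j+1) = T(j) + ((j^2 + 5j + 7)(j + 3)!) = ((j + 1)(j + 3)! - 6) + ((j^2 + 5j + 7)(j + 3)!).
Simplifying, T(j+1) = ((j+1) + 1)((j+1) + 3)! - 6,
which is the closed form with n = j+1.
By the principle of mathematical induction, the result holds for all n ≥ 1.

T(n) = (n + 1)(n + 3)! - 6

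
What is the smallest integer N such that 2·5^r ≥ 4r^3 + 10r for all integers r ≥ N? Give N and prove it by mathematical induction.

N = 3

At r = 2: 50 < 52, so the inequality fails and N ≥ 3. We prove 2·5^r ≥ 4r^3 + 10r for all r ≥ 3.
Base case (r = 3): 2·5^r = 250 and 4r^3 + 10r = 138, so 250 ≥ 138.
Suppose the result is true for r = j, so 2·5^j ≥ 4j^3 + 10j.
Then 2·5^(j + 1) = 5·(2·5^j) ≥ 5·(4j^3 + 10j).
Also, for j ≥ 3 we have 5·(4j^3 + 10j) ≥ 4(j+1)^3 + 10(j+1), since 5·(4j^3 + 10j) − (4(j+1)^3 + 10(j+1)) = 16j^3 - 12j^2 + 28j - 14, which is nonnegative for all j ≥ 3.
Combining, 2·5^(j + 1) ≥ 4(j+1)^3 + 10(j+1).
By induction, the statement is established for all r ≥ 3.
Hence the smallest such N is 3.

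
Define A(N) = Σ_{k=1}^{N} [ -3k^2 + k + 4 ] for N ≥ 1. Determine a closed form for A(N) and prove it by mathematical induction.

We claim A(N) = -N(N^2 + N - 4) for all N ≥ 1.
Base case (N = 1): A(1) = 2, and the closed form gives 2. They agree.
Inductive step: assume the claim holds for N = k, so A(k) = k(-k^2 - k + 4).
Then A(k+1) = A(k) + (k - 3(k + 1)^2 + 5) = (k(-k^2 - k + 4)) + (k - 3(k + 1)^2 + 5).
Simplifying, A(k+1) = -(k + 1)(k^2 + 3k - 2) = -(k+1)((k+1)^2 + (k+1) - 4),
which is the closed form with N = k+1.
By induction, the statement is established for all N ≥ 1.

A(N) = -N(N^2 + N - 4)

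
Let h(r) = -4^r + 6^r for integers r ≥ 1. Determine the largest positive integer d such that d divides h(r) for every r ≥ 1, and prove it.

d = 2

Computing the first values: h(1) = 2 and h(2) = 20; gcd(2, 20) = 2, so d ≤ 2.
We prove 2 | -4^r + 6^r for all r ≥ 1 by induction on r.
Base case (r = 1): h(1) = 2 = 2·(1), so 2 | h(1).
For the inductive step, assume it holds for an arbitrary i ≥ 1, i.e. 2 | h(i). Then
6^{i+1} − 4^{i+1} = 6·6^i − 4·4^i = 6·(6^i − 4^i) + (2)·4^i. The first term is divisible by 2 by the inductive hypothesis, and the second term (2)·4^i is divisible by 2 since 2 | 2. Hence 2 | h(i+1).
Hence, by induction on r, the claim holds for every r ≥ 1.
Therefore the largest such d is 2.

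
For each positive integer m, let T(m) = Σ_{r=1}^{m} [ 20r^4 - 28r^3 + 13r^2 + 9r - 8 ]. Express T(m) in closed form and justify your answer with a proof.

T(m) = m(4m^4 + 3m^3 - 3m^2 + 4m - 2)

We claim T(m) = m(4m^4 + 3m^3 - 3m^2 + 4m - 2) for all m ≥ 1.
Base case (m = 1): T(1) = 6, and the closed form gives 6. They agree.
Inductive step: assume the claim holds for m = r, so T(r) = r(4r^4 + 3r^3 - 3r^2 + 4r - 2).
Then T(r+1) = T(r) + (20r^4 + 52r^3 + 49r^2 + 31r + 6) = (r(4r^4 + 3r^3 - 3r^2 + 4r - 2)) + (20r^4 + 52r^3 + 49r^2 + 31r + 6).
Simplifying, T(r+1) = (r + 1)(4r^4 + 19r^3 + 30r^2 + 23r + 6) = (r+1)(4(r+1)^4 + 3(r+1)^3 - 3(r+1)^2 + 4(r+1) - 2),
which is the closed form with m = r+1.
This completes the induction.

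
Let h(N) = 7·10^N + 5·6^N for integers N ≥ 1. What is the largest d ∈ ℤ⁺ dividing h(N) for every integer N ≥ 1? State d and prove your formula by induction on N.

d = 20

Computing the first values: h(1) = 100 and h(2) = 880; gcd(100, 880) = 20, so d ≤ 20.
We prove 20 | 7·10^N + 5·6^N for all N ≥ 1 by induction on N.
For the base case N = 1: h(1) = 100 = 20·(5), so 20 | h(1).
Suppose the result is true for N = p, i.e. 20 | h(p). Then
h(p+1) − 10·h(p) = (7·10^(p+1) + 5·6^(p+1)) − 10·(7·10^p + 5·6^p) = (5)·6^p·(6 − 10) = (-20)·6^p. Since 20 | h(p) by the inductive hypothesis, 20 | 10·h(p); and 20 | -20 since -20 = 20·-1. Therefore 20 | h(p+1).
By the principle of mathematical induction, the result holds for all N ≥ 1.
Therefore the largest such d is 20.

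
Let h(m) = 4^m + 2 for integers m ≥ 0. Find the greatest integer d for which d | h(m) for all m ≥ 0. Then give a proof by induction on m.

d = 3

Computing the first values: h(0) = 3 and h(1) = 6; gcd(3, 6) = 3, so d ≤ 3.
We prove 3 | 4^m + 2 for all m ≥ 0 by induction on m.
For the base case m = 0: h(0) = 3 = 3·(1), so 3 | h(0).
Suppose the result is true for m = p, i.e. 3 | h(p). Then
h(p+1) = 4^(p+1) + 2 = 4·(4^p + 2) - 6 = 4·h(p) - 6. The first term is divisible by 3 by the inductive hypothesis, and -6 is divisible by 3. Hence 3 | h(p+1).
By induction, the statement is established for all m ≥ 0.
Therefore the largest such d is 3.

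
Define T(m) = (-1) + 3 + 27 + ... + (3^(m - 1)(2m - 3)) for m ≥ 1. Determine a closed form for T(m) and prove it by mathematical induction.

We claim T(m) = 3^m(m - 2) + 2 for all m ≥ 1.
Base step (m = 1): T(1) = -1, and the closed form gives -1. They agree.
For the inductive step, assume it holds for an arbitrary r ≥ 1, so T(r) = 3^r(r - 2) + 2.
Then T(r+1) = T(r) + (3^r(2r - 1)) = (3^r(r - 2) + 2) + (3^r(2r - 1)).
Simplifying, T(r+1) = 3^(r + 1)r - 3^(r + 1) + 2 = 3^(r+1)((r+1) - 2) + 2,
which is the closed form with m = r+1.
By induction, the statement is established for all m ≥ 1.

T(m) = 3^m(m - 2) + 2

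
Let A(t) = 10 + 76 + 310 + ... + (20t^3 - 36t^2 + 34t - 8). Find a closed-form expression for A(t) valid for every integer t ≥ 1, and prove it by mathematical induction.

A(t) = t(5t^3 - 2t^2 + 4t + 3)

We claim A(t) = t(5t^3 - 2t^2 + 4t + 3) for all t ≥ 1.
For the base case t = 1: A(1) = 10, and the closed form gives 10. They agree.
Suppose the result is true for t = p, so A(p) = p(5p^3 - 2p^2 + 4p + 3).
Then A(p+1) = A(p) + (20p^3 + 24p^2 + 22p + 10) = (p(5p^3 - 2p^2 + 4p + 3)) + (20p^3 + 24p^2 + 22p + 10).
Simplifying, A(p+1) = (p + 1)(5p^3 + 13p^2 + 15p + 10) = (p+1)(5(p+1)^3 - 2(p+1)^2 + 4(p+1) + 3),
which is the closed form with t = p+1.
Hence, by induction on t, the claim holds for every t ≥ 1.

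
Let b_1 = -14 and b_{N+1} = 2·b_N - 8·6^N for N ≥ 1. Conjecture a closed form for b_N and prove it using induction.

b_N = -2^N - 2·6^N

Computing the first terms: b_1 = -14, b_2 = -76, b_3 = -440. This suggests b_N = -2^N - 2·6^N.
For the base case N = 1: the formula gives -14 = -14 = b_1.
For the inductive step, assume it holds for an arbitrary j ≥ 1, so b_j = -2^j - 2·6^j.
Then b_{j+1} = 2·b_j - 8·6^j = 2·(-2^j - 2·6^j) - 8·6^j = -2^(j + 1) - 2·6^(j + 1),
which is the claimed formula at N = j+1.
This completes the induction.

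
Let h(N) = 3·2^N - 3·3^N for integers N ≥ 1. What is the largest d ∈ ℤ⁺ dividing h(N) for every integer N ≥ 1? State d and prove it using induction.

d = 3

Computing the first values: h(1) = -3 and h(2) = -15; gcd(-3, -15) = 3, so d ≤ 3.
We prove 3 | 3·2^N - 3·3^N for all N ≥ 1 by induction on N.
For the base case N = 1: h(1) = -3 = 3·(-1), so 3 | h(1).
For the inductive step, assume it holds for an arbitrary j ≥ 1, i.e. 3 | h(j). Then
h(j+1) − 3·h(j) = (3·2^(j+1) - 3·3^(j+1)) − 3·(3·2^j - 3·3^j) = (3)·2^j·(2 − 3) = (-3)·2^j. Since 3 | h(j) by the inductive hypothesis, 3 | 3·h(j); and 3 | -3 since -3 = 3·-1. Therefore 3 | h(j+1).
By induction, the statement is established for all N ≥ 1.
Therefore the largest such d is 3.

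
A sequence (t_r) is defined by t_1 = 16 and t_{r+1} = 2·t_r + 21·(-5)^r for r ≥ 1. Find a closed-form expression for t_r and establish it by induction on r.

t_r = -3(-5)^r + 2^(r - 1)

Computing the first terms: t_1 = 16, t_2 = -73, t_3 = 379. This suggests t_r = -3(-5)^r + 2^(r - 1).
Base step (r = 1): the formula gives 16 = 16 = t_1.
Inductive step: assume the claim holds for r = i, so t_i = -3(-5)^i + 2^(i - 1).
Then t_{i+1} = 2·t_i + 21·(-5)^i = 2·(-3(-5)^i + 2^(i - 1)) + 21·(-5)^i = -3(-5)^(i + 1) + 2^i = -3(-5)^(i+1) + 2^((i+1) - 1),
which is the claimed formula at r = i+1.
This completes the induction.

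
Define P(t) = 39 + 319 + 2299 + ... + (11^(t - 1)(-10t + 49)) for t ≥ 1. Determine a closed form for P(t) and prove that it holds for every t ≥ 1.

We claim P(t) = 11^t(-t + 5) - 5 for all t ≥ 1.
When t = 1: P(1) = 39, and the closed form gives 39. They agree.
Inductive step: suppose the statement holds for some k ≥ 1, so P(k) = 11^k(-k + 5) - 5.
Then P(k+1) = P(k) + (11^k(-10k + 39)) = (11^k(-k + 5) - 5) + (11^k(-10k + 39)).
Simplifying, P(k+1) = -11·11^k·k + 44·11^k - 5 = 11^(k+1)(-(k+1) + 5) - 5,
which is the closed form with t = k+1.
Hence, by induction on t, the claim holds for every t ≥ 1.

P(t) = 11^t(-t + 5) - 5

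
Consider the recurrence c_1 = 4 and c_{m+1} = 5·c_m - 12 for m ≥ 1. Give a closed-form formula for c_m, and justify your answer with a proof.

Computing the first terms: c_1 = 4, c_2 = 8, c_3 = 28. This suggests c_m = 5^(m - 1) + 3.
For the base case m = 1: the formula gives 4 = 4 = c_1.
For the inductive step, assume it holds for an arbitrary p ≥ 1, so c_p = 5^(p - 1) + 3.
Then c_{p+1} = 5·c_p - 12 = 5·(5^(p - 1) + 3) - 12 = 5^p + 3 = 5^((p+1) - 1) + 3,
which is the claimed formula at m = p+1.
Hence, by induction on m, the claim holds for every m ≥ 1.

c_m = 5^(m - 1) + 3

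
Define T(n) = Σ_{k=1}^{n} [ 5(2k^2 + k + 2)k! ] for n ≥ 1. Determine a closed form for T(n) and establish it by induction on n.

T(n) = (10n + 5)(n + 1)! - 5

We claim T(n) = (10n + 5)(n + 1)! - 5 for all n ≥ 1.
Base step (n = 1): T(1) = 25, and the closed form gives 25. They agree.
For the inductive step, assume it holds for an arbitrary k ≥ 1, so T(k) = (10k + 5)(k + 1)! - 5.
Then T(k+1) = T(k) + (5(2k^2 + 5k + 5)(k + 1)!) = ((10k + 5)(k + 1)! - 5) + (5(2k^2 + 5k + 5)(k + 1)!).
Simplifying, T(k+1) = (10(k+1) + 5)((k+1) + 1)! - 5,
which is the closed form with n = k+1.
By the principle of mathematical induction, the result holds for all n ≥ 1.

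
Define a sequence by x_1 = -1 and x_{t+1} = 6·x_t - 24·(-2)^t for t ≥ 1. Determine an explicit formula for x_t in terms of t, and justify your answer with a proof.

x_t = 3(-2)^t + 5·6^(t - 1)

Computing the first terms: x_1 = -1, x_2 = 42, x_3 = 156. This suggests x_t = 3(-2)^t + 5·6^(t - 1).
Base case (t = 1): the formula gives -1 = -1 = x_1.
Suppose the result is true for t = k, so x_k = 3(-2)^k + 5·6^(k - 1).
Then x_{k+1} = 6·x_k - 24·(-2)^k = 6·(3(-2)^k + 5·6^(k - 1)) - 24·(-2)^k = 3(-2)^(k + 1) + 5·6^k = 3(-2)^(k+1) + 5·6^((k+1) - 1),
which is the claimed formula at t = k+1.
Hence, by induction on t, the claim holds for every t ≥ 1.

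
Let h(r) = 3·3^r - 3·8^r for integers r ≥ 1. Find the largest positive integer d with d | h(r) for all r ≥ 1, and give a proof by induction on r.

d = 15

Computing the first values: h(1) = -15 and h(2) = -165; gcd(-15, -165) = 15, so d ≤ 15.
We prove 15 | 3·3^r - 3·8^r for all r ≥ 1 by induction on r.
Base step (r = 1): h(1) = -15 = 15·(-1), so 15 | h(1).
For the inductive step, assume it holds for an arbitrary i ≥ 1, i.e. 15 | h(i). Then
h(i+1) − 8·h(i) = (3·3^(i+1) - 3·8^(i+1)) − 8·(3·3^i - 3·8^i) = (3)·3^i·(3 − 8) = (-15)·3^i. Since 15 | h(i) by the inductive hypothesis, 15 | 8·h(i); and 15 | -15 since -15 = 15·-1. Therefore 15 | h(i+1).
This completes the induction.
Therefore the largest such d is 15.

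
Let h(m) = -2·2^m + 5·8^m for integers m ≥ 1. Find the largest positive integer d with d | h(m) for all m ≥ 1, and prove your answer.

d = 12

Computing the first values: h(1) = 36 and h(2) = 312; gcd(36, 312) = 12, so d ≤ 12.
We prove 12 | -2·2^m + 5·8^m for all m ≥ 1 by induction on m.
Base step (m = 1): h(1) = 36 = 12·(3), so 12 | h(1).
For the inductive step, assume it holds for an arbitrary j ≥ 1, i.e. 12 | h(j). Then
h(j+1) − 8·h(j) = (-2·2^(j+1) + 5·8^(j+1)) − 8·(-2·2^j + 5·8^j) = (-2)·2^j·(2 − 8) = (12)·2^j. Since 12 | h(j) by the inductive hypothesis, 12 | 8·h(j); and 12 | 12 since 12 = 12·1. Therefore 12 | h(j+1).
Hence, by induction on m, the claim holds for every m ≥ 1.
Therefore the largest such d is 12.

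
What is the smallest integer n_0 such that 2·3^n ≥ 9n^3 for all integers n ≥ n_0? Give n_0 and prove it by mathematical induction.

n_0 = 7

At n = 6: 1458 < 1944, so the inequality fails and n_0 ≥ 7. We prove 2·3^n ≥ 9n^3 for all n ≥ 7.
Base step (n = 7): 2·3^n = 4374 and 9n^3 = 3087, so 4374 ≥ 3087.
Suppose the result is true for n = p, so 2·3^p ≥ 9p^3.
Then 2·3^(p + 1) = 3·(2·3^p) ≥ 3·(9p^3).
Also, for p ≥ 7 we have 3·(9p^3) ≥ 9(p+1)^3, since 3 ≥ (1 + 1/p)^3 for all p ≥ 7.
Combining, 2·3^(p + 1) ≥ 9(p+1)^3.
By induction, the statement is established for all n ≥ 7.
Hence the smallest such n_0 is 7.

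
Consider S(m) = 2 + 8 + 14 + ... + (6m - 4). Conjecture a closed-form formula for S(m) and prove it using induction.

S(m) = m(3m - 1)

We claim S(m) = m(3m - 1) for all m ≥ 1.
For the base case m = 1: S(1) = 2, and the closed form gives 2. They agree.
Suppose the result is true for m = r, so S(r) = r(3r - 1).
Then S(r+1) = S(r) + (6r + 2) = (r(3r - 1)) + (6r + 2).
Simplifying, S(r+1) = (r + 1)(3r + 2) = (r+1)(3(r+1) - 1),
which is the closed form with m = r+1.
By the principle of mathematical induction, the result holds for all m ≥ 1.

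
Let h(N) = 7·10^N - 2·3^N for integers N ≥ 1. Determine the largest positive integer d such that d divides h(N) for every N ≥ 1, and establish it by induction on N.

d = 2

Computing the first values: h(1) = 64 and h(2) = 682; gcd(64, 682) = 2, so d ≤ 2.
We prove 2 | 7·10^N - 2·3^N for all N ≥ 1 by induction on N.
Base step (N = 1): h(1) = 64 = 2·(32), so 2 | h(1).
Inductive step: suppose the statement holds for some p ≥ 1, i.e. 2 | h(p). Then
h(p+1) − 10·h(p) = (7·10^(p+1) - 2·3^(p+1)) − 10·(7·10^p - 2·3^p) = (-2)·3^p·(3 − 10) = (14)·3^p. Since 2 | h(p) by the inductive hypothesis, 2 | 10·h(p); and 2 | 14 since 14 = 2·7. Therefore 2 | h(p+1).
Hence, by induction on N, the claim holds for every N ≥ 1.
Therefore the largest such d is 2.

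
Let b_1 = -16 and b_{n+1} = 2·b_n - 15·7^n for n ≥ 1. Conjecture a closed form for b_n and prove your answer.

Computing the first terms: b_1 = -16, b_2 = -137, b_3 = -1009. This suggests b_n = 5·2^(n - 1) - 3·7^n.
Base step (n = 1): the formula gives -16 = -16 = b_1.
Inductive step: assume the claim holds for n = m, so b_m = 5·2^(m - 1) - 3·7^m.
Then b_{m+1} = 2·b_m - 15·7^m = 2·(5·2^(m - 1) - 3·7^m) - 15·7^m = 5·2^m - 3·7^(m + 1) = 5·2^((m+1) - 1) - 3·7^(m+1),
which is the claimed formula at n = m+1.
This completes the induction.

b_n = 5·2^(n - 1) - 3·7^n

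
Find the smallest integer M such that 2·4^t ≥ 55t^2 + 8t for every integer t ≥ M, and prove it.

M = 5

At t = 4: 512 < 912, so the inequality fails and M ≥ 5. We prove 2·4^t ≥ 55t^2 + 8t for all t ≥ 5.
Base case (t = 5): 2·4^t = 2048 and 55t^2 + 8t = 1415, so 2048 ≥ 1415.
Inductive step: suppose the statement holds for some j ≥ 5, so 2·4^j ≥ 55j^2 + 8j.
Then 2·4^(j + 1) = 4·(2·4^j) ≥ 4·(55j^2 + 8j).
Also, for j ≥ 5 we have 4·(55j^2 + 8j) ≥ 55(j+1)^2 + 8(j+1), since 4·(55j^2 + 8j) − (55(j+1)^2 + 8(j+1)) = 165j^2 - 86j - 63, which is nonnegative for all j ≥ 5.
Combining, 2·4^(j + 1) ≥ 55(j+1)^2 + 8(j+1).
Hence, by induction on t, the claim holds for every t ≥ 5.
Hence the smallest such M is 5.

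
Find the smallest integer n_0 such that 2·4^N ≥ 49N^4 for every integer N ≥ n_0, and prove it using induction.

n_0 = 9

At N = 8: 131072 < 200704, so the inequality fails and n_0 ≥ 9. We prove 2·4^N ≥ 49N^4 for all N ≥ 9.
For the base case N = 9: 2·4^N = 524288 and 49N^4 = 321489, so 524288 ≥ 321489.
For the inductive step, assume it holds for an arbitrary r ≥ 9, so 2·4^r ≥ 49r^4.
Then 2·4^(r + 1) = 4·(2·4^r) ≥ 4·(49r^4).
Also, for r ≥ 9 we have 4·(49r^4) ≥ 49(r+1)^4, since 4 ≥ (1 + 1/r)^4 for all r ≥ 9.
Combining, 2·4^(r + 1) ≥ 49(r+1)^4.
This completes the induction.
Hence the smallest such n_0 is 9.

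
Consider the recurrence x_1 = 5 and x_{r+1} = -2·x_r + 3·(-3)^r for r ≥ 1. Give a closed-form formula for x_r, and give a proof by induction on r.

x_r = -(-2)^(r + 1) + (-3)^(r + 1)

Computing the first terms: x_1 = 5, x_2 = -19, x_3 = 65. This suggests x_r = -(-2)^(r + 1) + (-3)^(r + 1).
Base step (r = 1): the formula gives 5 = 5 = x_1.
Inductive step: assume the claim holds for r = i, so x_i = -(-2)^(i + 1) + (-3)^(i + 1).
Then x_{i+1} = -2·x_i + 3·(-3)^i = -2·(-(-2)^(i + 1) + (-3)^(i + 1)) + 3·(-3)^i = -(-2)^(i + 2) + (-3)^(i + 2) = -(-2)^((i+1) + 1) + (-3)^((i+1) + 1),
which is the claimed formula at r = i+1.
By the principle of mathematical induction, the result holds for all r ≥ 1.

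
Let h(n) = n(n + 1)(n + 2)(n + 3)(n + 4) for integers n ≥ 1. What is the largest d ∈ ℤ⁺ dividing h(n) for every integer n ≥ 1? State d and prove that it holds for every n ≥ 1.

Computing the first values: h(1) = 120 and h(2) = 720; gcd(120, 720) = 120, so d ≤ 120.
We prove 120 | n(n + 1)(n + 2)(n + 3)(n + 4) for all n ≥ 1 by induction on n.
Base case (n = 1): h(1) = 120 = 120·(1), so 120 | h(1).
Inductive step: suppose the statement holds for some p ≥ 1, i.e. 120 | h(p). Then
h(p+1) − h(p) = (p+1)·(p+2)·(p+3)·(p+4)·(p+5) − p·(p+1)·(p+2)·(p+3)·(p+4) = (p+1)·(p+2)·(p+3)·(p+4)·[(p+5) − p] = 5·(p+1)·(p+2)·(p+3)·(p+4). The product of 4 consecutive integers is divisible by (4)! = 24, so h(p+1) − h(p) is divisible by 5·24 = 120. By the inductive hypothesis 120 | h(p), hence 120 | h(p+1).
By induction, the statement is established for all n ≥ 1.
Therefore the largest such d is 120.

d = 120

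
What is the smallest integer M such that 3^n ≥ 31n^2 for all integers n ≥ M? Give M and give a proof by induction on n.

M = 7

At n = 6: 729 < 1116, so the inequality fails and M ≥ 7. We prove 3^n ≥ 31n^2 for all n ≥ 7.
For the base case n = 7: 3^n = 2187 and 31n^2 = 1519, so 2187 ≥ 1519.
For the inductive step, assume it holds for an arbitrary p ≥ 7, so 3^p ≥ 31p^2.
Then 3^(p + 1) = 3·(3^p) ≥ 3·(31p^2).
Also, for p ≥ 7 we have 3·(31p^2) ≥ 31(p+1)^2, since 3 ≥ (1 + 1/p)^2 for all p ≥ 7.
Combining, 3^(p + 1) ≥ 31(p+1)^2.
By induction, the statement is established for all n ≥ 7.
Hence the smallest such M is 7.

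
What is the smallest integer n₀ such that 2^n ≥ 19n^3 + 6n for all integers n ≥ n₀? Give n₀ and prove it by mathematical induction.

n₀ = 17

At n = 16: 65536 < 77920, so the inequality fails and n₀ ≥ 17. We prove 2^n ≥ 19n^3 + 6n for all n ≥ 17.
When n = 17: 2^n = 131072 and 19n^3 + 6n = 93449, so 131072 ≥ 93449.
Suppose the result is true for n = r, so 2^r ≥ 19r^3 + 6r.
Then 2^(r + 1) = 2·(2^r) ≥ 2·(19r^3 + 6r).
Also, for r ≥ 17 we have 2·(19r^3 + 6r) ≥ 19(r+1)^3 + 6(r+1), since 2·(19r^3 + 6r) − (19(r+1)^3 + 6(r+1)) = 19r^3 - 57r^2 - 51r - 25, which is nonnegative for all r ≥ 17.
Combining, 2^(r + 1) ≥ 19(r+1)^3 + 6(r+1).
This completes the induction.
Hence the smallest such n₀ is 17.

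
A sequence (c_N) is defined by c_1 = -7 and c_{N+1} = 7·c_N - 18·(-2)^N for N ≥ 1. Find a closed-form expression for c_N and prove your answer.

c_N = -(-2)^(N + 1) - 3·7^(N - 1)

Computing the first terms: c_1 = -7, c_2 = -13, c_3 = -163. This suggests c_N = -(-2)^(N + 1) - 3·7^(N - 1).
When N = 1: the formula gives -7 = -7 = c_1.
Inductive step: assume the claim holds for N = m, so c_m = -(-2)^(m + 1) - 3·7^(m - 1).
Then c_{m+1} = 7·c_m - 18·(-2)^m = 7·(-(-2)^(m + 1) - 3·7^(m - 1)) - 18·(-2)^m = -(-2)^(m + 2) - 3·7^m = -(-2)^((m+1) + 1) - 3·7^((m+1) - 1),
which is the claimed formula at N = m+1.
This completes the induction.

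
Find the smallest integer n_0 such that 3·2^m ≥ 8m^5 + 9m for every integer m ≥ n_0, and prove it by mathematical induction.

n_0 = 25

At m = 24: 50331648 < 63701208, so the inequality fails and n_0 ≥ 25. We prove 3·2^m ≥ 8m^5 + 9m for all m ≥ 25.
When m = 25: 3·2^m = 100663296 and 8m^5 + 9m = 78125225, so 100663296 ≥ 78125225.
Inductive step: assume the claim holds for m = k, so 3·2^k ≥ 8k^5 + 9k.
Then 3·2^(k + 1) = 2·(3·2^k) ≥ 2·(8k^5 + 9k).
Also, for k ≥ 25 we have 2·(8k^5 + 9k) ≥ 8(k+1)^5 + 9(k+1), since 2·(8k^5 + 9k) − (8(k+1)^5 + 9(k+1)) = 8k^5 - 40k^4 - 80k^3 - 80k^2 - 31k - 17, which is nonnegative for all k ≥ 25.
Combining, 3·2^(k + 1) ≥ 8(k+1)^5 + 9(k+1).
By the principle of mathematical induction, the result holds for all m ≥ 25.
Hence the smallest such n_0 is 25.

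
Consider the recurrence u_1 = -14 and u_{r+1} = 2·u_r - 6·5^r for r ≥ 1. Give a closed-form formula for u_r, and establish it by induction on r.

Computing the first terms: u_1 = -14, u_2 = -58, u_3 = -266. This suggests u_r = -2^(r + 1) - 2·5^r.
When r = 1: the formula gives -14 = -14 = u_1.
Suppose the result is true for r = p, so u_p = -2^(p + 1) - 2·5^p.
Then u_{p+1} = 2·u_p - 6·5^p = 2·(-2^(p + 1) - 2·5^p) - 6·5^p = -2^(p + 2) - 2·5^(p + 1) = -2^((p+1) + 1) - 2·5^(p+1),
which is the claimed formula at r = p+1.
Hence, by induction on r, the claim holds for every r ≥ 1.

u_r = -2^(r + 1) - 2·5^r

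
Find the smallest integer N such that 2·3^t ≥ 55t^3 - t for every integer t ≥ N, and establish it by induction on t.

At t = 9: 39366 < 40086, so the inequality fails and N ≥ 10. We prove 2·3^t ≥ 55t^3 - t for all t ≥ 10.
Base step (t = 10): 2·3^t = 118098 and 55t^3 - t = 54990, so 118098 ≥ 54990.
For the inductive step, assume it holds for an arbitrary k ≥ 10, so 2·3^k ≥ 55k^3 - k.
Then 2·3^(k + 1) = 3·(2·3^k) ≥ 3·(55k^3 - k).
Also, for k ≥ 10 we have 3·(55k^3 - k) ≥ 55(k+1)^3 - (k+1), since 3·(55k^3 - k) − (55(k+1)^3 - (k+1)) = 110k^3 - 165k^2 - 167k - 54, which is nonnegative for all k ≥ 10.
Combining, 2·3^(k + 1) ≥ 55(k+1)^3 - (k+1).
Hence, by induction on t, the claim holds for every t ≥ 10.
Hence the smallest such N is 10.

N = 10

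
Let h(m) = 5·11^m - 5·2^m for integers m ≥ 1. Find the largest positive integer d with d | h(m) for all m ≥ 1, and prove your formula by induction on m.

Computing the first values: h(1) = 45 and h(2) = 585; gcd(45, 585) = 45, so d ≤ 45.
We prove 45 | 5·11^m - 5·2^m for all m ≥ 1 by induction on m.
For the base case m = 1: h(1) = 45 = 45·(1), so 45 | h(1).
Suppose the result is true for m = k, i.e. 45 | h(k). Then
h(k+1) − 11·h(k) = (5·11^(k+1) - 5·2^(k+1)) − 11·(5·11^k - 5·2^k) = (-5)·2^k·(2 − 11) = (45)·2^k. Since 45 | h(k) by the inductive hypothesis, 45 | 11·h(k); and 45 | 45 since 45 = 45·1. Therefore 45 | h(k+1).
By the principle of mathematical induction, the result holds for all m ≥ 1.
Therefore the largest such d is 45.

d = 45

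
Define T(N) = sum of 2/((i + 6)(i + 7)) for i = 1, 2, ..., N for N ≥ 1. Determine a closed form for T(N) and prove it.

T(N) = 2N/(7(N + 7))

We claim T(N) = 2N/(7(N + 7)) for all N ≥ 1.
Base step (N = 1): T(1) = 1/28, and the closed form gives 1/28. They agree.
Inductive step: assume the claim holds for N = i, so T(i) = 2i/(7(i + 7)).
Then T(i+1) = T(i) + (2/((i + 7)(i + 8))) = (2i/(7(i + 7))) + (2/((i + 7)(i + 8))).
Simplifying, T(i+1) = 2(i + 1)/(7(i + 8)) = 2(i+1)/(7((i+1) + 7)),
which is the closed form with N = i+1.
This completes the induction.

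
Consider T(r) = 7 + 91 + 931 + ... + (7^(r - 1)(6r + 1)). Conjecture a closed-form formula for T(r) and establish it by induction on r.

T(r) = 7^r·r

We claim T(r) = 7^r·r for all r ≥ 1.
Base step (r = 1): T(1) = 7, and the closed form gives 7. They agree.
Inductive step: suppose the statement holds for some k ≥ 1, so T(k) = 7^k·k.
Then T(k+1) = T(k) + (7^k(6k + 7)) = (7^k·k) + (7^k(6k + 7)).
Simplifying, T(k+1) = 7^(k + 1)(k + 1) = 7^(k+1)·(k+1),
which is the closed form with r = k+1.
By induction, the statement is established for all r ≥ 1.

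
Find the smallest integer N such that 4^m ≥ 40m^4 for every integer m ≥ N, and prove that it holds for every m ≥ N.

At m = 9: 262144 < 262440, so the inequality fails and N ≥ 10. We prove 4^m ≥ 40m^4 for all m ≥ 10.
Base step (m = 10): 4^m = 1048576 and 40m^4 = 400000, so 1048576 ≥ 400000.
Suppose the result is true for m = r, so 4^r ≥ 40r^4.
Then 4^(r + 1) = 4·(4^r) ≥ 4·(40r^4).
Also, for r ≥ 10 we have 4·(40r^4) ≥ 40(r+1)^4, since 4 ≥ (1 + 1/r)^4 for all r ≥ 10.
Combining, 4^(r + 1) ≥ 40(r+1)^4.
This completes the induction.
Hence the smallest such N is 10.

N = 10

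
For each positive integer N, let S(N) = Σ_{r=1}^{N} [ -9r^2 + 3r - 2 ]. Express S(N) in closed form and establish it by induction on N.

S(N) = -N(3N^2 + 3N + 2)

We claim S(N) = -N(3N^2 + 3N + 2) for all N ≥ 1.
When N = 1: S(1) = -8, and the closed form gives -8. They agree.
Inductive step: suppose the statement holds for some r ≥ 1, so S(r) = r(-3r^2 - 3r - 2).
Then S(r+1) = S(r) + (3r - 9(r + 1)^2 + 1) = (r(-3r^2 - 3r - 2)) + (3r - 9(r + 1)^2 + 1).
Simplifying, S(r+1) = -(r + 1)(3r^2 + 9r + 8) = -(r+1)(3(r+1)^2 + 3(r+1) + 2),
which is the closed form with N = r+1.
Hence, by induction on N, the claim holds for every N ≥ 1.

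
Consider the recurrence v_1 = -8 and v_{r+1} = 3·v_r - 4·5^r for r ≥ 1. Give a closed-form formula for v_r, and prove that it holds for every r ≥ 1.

Computing the first terms: v_1 = -8, v_2 = -44, v_3 = -232. This suggests v_r = 2·3^(r - 1) - 2·5^r.
For the base case r = 1: the formula gives -8 = -8 = v_1.
For the inductive step, assume it holds for an arbitrary m ≥ 1, so v_m = 2·3^(m - 1) - 2·5^m.
Then v_{m+1} = 3·v_m - 4·5^m = 3·(2·3^(m - 1) - 2·5^m) - 4·5^m = 2·3^m - 2·5^(m + 1) = 2·3^((m+1) - 1) - 2·5^(m+1),
which is the claimed formula at r = m+1.
This completes the induction.

v_r = 2·3^(r - 1) - 2·5^r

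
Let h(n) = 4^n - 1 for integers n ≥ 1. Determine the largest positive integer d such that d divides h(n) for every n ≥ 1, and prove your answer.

d = 3

Computing the first values: h(1) = 3 and h(2) = 15; gcd(3, 15) = 3, so d ≤ 3.
We prove 3 | 4^n - 1 for all n ≥ 1 by induction on n.
Base case (n = 1): h(1) = 3 = 3·(1), so 3 | h(1).
Suppose the result is true for n = p, i.e. 3 | h(p). Then
4^{p+1} − 1^{p+1} = 4·4^p − 1·1^p = 4·(4^p − 1^p) + (3)·1^p. The first term is divisible by 3 by the inductive hypothesis, and the second term (3)·1^p is divisible by 3 since 3 | 3. Hence 3 | h(p+1).
Hence, by induction on n, the claim holds for every n ≥ 1.
Therefore the largest such d is 3.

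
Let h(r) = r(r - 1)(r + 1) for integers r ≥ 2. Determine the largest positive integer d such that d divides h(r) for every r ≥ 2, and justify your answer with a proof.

Computing the first values: h(2) = 6 and h(3) = 24; gcd(6, 24) = 6, so d ≤ 6.
We prove 6 | r(r - 1)(r + 1) for all r ≥ 2 by induction on r.
Base step (r = 2): h(2) = 6 = 6·(1), so 6 | h(2).
Inductive step: assume the claim holds for r = m, i.e. 6 | h(m). Then
h(m+1) − h(m) = m·(m+1)·(m+2) − (m-1)·m·(m+1) = m·(m+1)·[(m+2) − (m-1)] = 3·m·(m+1). The product of 2 consecutive integers is divisible by (2)! = 2, so h(m+1) − h(m) is divisible by 3·2 = 6. By the inductive hypothesis 6 | h(m), hence 6 | h(m+1).
By induction, the statement is established for all r ≥ 2.
Therefore the largest such d is 6.

d = 6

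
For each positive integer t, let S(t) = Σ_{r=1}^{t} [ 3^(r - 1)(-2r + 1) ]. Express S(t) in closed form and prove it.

We claim S(t) = 3^t(-t + 1) - 1 for all t ≥ 1.
Base step (t = 1): S(1) = -1, and the closed form gives -1. They agree.
Inductive step: assume the claim holds for t = r, so S(r) = 3^r(-r + 1) - 1.
Then S(r+1) = S(r) + (3^r(-2r - 1)) = (3^r(-r + 1) - 1) + (3^r(-2r - 1)).
Simplifying, S(r+1) = -3·3^r·r - 1 = 3^(r+1)(-(r+1) + 1) - 1,
which is the closed form with t = r+1.
By the principle of mathematical induction, the result holds for all t ≥ 1.

S(t) = 3^t(-t + 1) - 1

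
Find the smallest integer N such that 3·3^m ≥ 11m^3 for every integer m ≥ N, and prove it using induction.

At m = 6: 2187 < 2376, so the inequality fails and N ≥ 7. We prove 3·3^m ≥ 11m^3 for all m ≥ 7.
When m = 7: 3·3^m = 6561 and 11m^3 = 3773, so 6561 ≥ 3773.
For the inductive step, assume it holds for an arbitrary j ≥ 7, so 3·3^j ≥ 11j^3.
Then 3·3^(j + 1) = 3·(3·3^j) ≥ 3·(11j^3).
Also, for j ≥ 7 we have 3·(11j^3) ≥ 11(j+1)^3, since 3 ≥ (1 + 1/j)^3 for all j ≥ 7.
Combining, 3·3^(j + 1) ≥ 11(j+1)^3.
Hence, by induction on m, the claim holds for every m ≥ 7.
Hence the smallest such N is 7.

N = 7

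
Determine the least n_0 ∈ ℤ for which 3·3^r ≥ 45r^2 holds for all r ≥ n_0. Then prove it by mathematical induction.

n_0 = 6

At r = 5: 729 < 1125, so the inequality fails and n_0 ≥ 6. We prove 3·3^r ≥ 45r^2 for all r ≥ 6.
Base step (r = 6): 3·3^r = 2187 and 45r^2 = 1620, so 2187 ≥ 1620.
Inductive step: assume the claim holds for r = k, so 3·3^k ≥ 45k^2.
Then 3·3^(k + 1) = 3·(3·3^k) ≥ 3·(45k^2).
Also, for k ≥ 6 we have 3·(45k^2) ≥ 45(k+1)^2, since 3 ≥ (1 + 1/k)^2 for all k ≥ 6.
Combining, 3·3^(k + 1) ≥ 45(k+1)^2.
This completes the induction.
Hence the smallest such n_0 is 6.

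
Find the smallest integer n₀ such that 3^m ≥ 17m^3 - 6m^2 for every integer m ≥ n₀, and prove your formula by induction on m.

At m = 8: 6561 < 8320, so the inequality fails and n₀ ≥ 9. We prove 3^m ≥ 17m^3 - 6m^2 for all m ≥ 9.
When m = 9: 3^m = 19683 and 17m^3 - 6m^2 = 11907, so 19683 ≥ 11907.
For the inductive step, assume it holds for an arbitrary k ≥ 9, so 3^k ≥ 17k^3 - 6k^2.
Then 3^(k + 1) = 3·(3^k) ≥ 3·(17k^3 - 6k^2).
Also, for k ≥ 9 we have 3·(17k^3 - 6k^2) ≥ 17(k+1)^3 - 6(k+1)^2, since 3·(17k^3 - 6k^2) − (17(k+1)^3 - 6(k+1)^2) = 34k^3 - 63k^2 - 39k - 11, which is nonnegative for all k ≥ 9.
Combining, 3^(k + 1) ≥ 17(k+1)^3 - 6(k+1)^2.
By the principle of mathematical induction, the result holds for all m ≥ 9.
Hence the smallest such n₀ is 9.

n₀ = 9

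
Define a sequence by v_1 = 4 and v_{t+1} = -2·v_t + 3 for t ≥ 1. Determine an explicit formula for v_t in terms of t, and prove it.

v_t = 3(-2)^(t - 1) + 1

Computing the first terms: v_1 = 4, v_2 = -5, v_3 = 13. This suggests v_t = 3(-2)^(t - 1) + 1.
Base step (t = 1): the formula gives 4 = 4 = v_1.
Inductive step: suppose the statement holds for some r ≥ 1, so v_r = 3(-2)^(r - 1) + 1.
Then v_{r+1} = -2·v_r + 3 = -2·(3(-2)^(r - 1) + 1) + 3 = 3(-2)^r + 1 = 3(-2)^((r+1) - 1) + 1,
which is the claimed formula at t = r+1.
This completes the induction.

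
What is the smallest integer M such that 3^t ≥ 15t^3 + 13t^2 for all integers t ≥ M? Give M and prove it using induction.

At t = 8: 6561 < 8512, so the inequality fails and M ≥ 9. We prove 3^t ≥ 15t^3 + 13t^2 for all t ≥ 9.
Base step (t = 9): 3^t = 19683 and 15t^3 + 13t^2 = 11988, so 19683 ≥ 11988.
Suppose the result is true for t = m, so 3^m ≥ 15m^3 + 13m^2.
Then 3^(m + 1) = 3·(3^m) ≥ 3·(15m^3 + 13m^2).
Also, for m ≥ 9 we have 3·(15m^3 + 13m^2) ≥ 15(m+1)^3 + 13(m+1)^2, since 3·(15m^3 + 13m^2) − (15(m+1)^3 + 13(m+1)^2) = 30m^3 - 19m^2 - 71m - 28, which is nonnegative for all m ≥ 9.
Combining, 3^(m + 1) ≥ 15(m+1)^3 + 13(m+1)^2.
By induction, the statement is established for all t ≥ 9.
Hence the smallest such M is 9.

M = 9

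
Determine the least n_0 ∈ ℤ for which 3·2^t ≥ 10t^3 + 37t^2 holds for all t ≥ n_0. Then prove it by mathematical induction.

At t = 13: 24576 < 28223, so the inequality fails and n_0 ≥ 14. We prove 3·2^t ≥ 10t^3 + 37t^2 for all t ≥ 14.
Base step (t = 14): 3·2^t = 49152 and 10t^3 + 37t^2 = 34692, so 49152 ≥ 34692.
For the inductive step, assume it holds for an arbitrary k ≥ 14, so 3·2^k ≥ 10k^3 + 37k^2.
Then 3·2^(k + 1) = 2·(3·2^k) ≥ 2·(10k^3 + 37k^2).
Also, for k ≥ 14 we have 2·(10k^3 + 37k^2) ≥ 10(k+1)^3 + 37(k+1)^2, since 2·(10k^3 + 37k^2) − (10(k+1)^3 + 37(k+1)^2) = 10k^3 + 7k^2 - 104k - 47, which is nonnegative for all k ≥ 14.
Combining, 3·2^(k + 1) ≥ 10(k+1)^3 + 37(k+1)^2.
Hence, by induction on t, the claim holds for every t ≥ 14.
Hence the smallest such n_0 is 14.

n_0 = 14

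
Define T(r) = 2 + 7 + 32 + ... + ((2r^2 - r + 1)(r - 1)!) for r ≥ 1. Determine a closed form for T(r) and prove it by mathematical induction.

We claim T(r) = (2r + 1)r! - 1 for all r ≥ 1.
Base case (r = 1): T(1) = 2, and the closed form gives 2. They agree.
Inductive step: assume the claim holds for r = k, so T(k) = (2k + 1)k! - 1.
Then T(k+1) = T(k) + ((2k^2 + 3k + 2)k!) = ((2k + 1)k! - 1) + ((2k^2 + 3k + 2)k!).
Simplifying, T(k+1) = (2(k+1) + 1)(k+1)! - 1,
which is the closed form with r = k+1.
This completes the induction.

T(r) = (2r + 1)r! - 1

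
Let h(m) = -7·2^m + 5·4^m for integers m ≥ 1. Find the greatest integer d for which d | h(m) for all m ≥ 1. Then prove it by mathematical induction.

Computing the first values: h(1) = 6 and h(2) = 52; gcd(6, 52) = 2, so d ≤ 2.
We prove 2 | -7·2^m + 5·4^m for all m ≥ 1 by induction on m.
Base step (m = 1): h(1) = 6 = 2·(3), so 2 | h(1).
Suppose the result is true for m = r, i.e. 2 | h(r). Then
h(r+1) − 4·h(r) = (-7·2^(r+1) + 5·4^(r+1)) − 4·(-7·2^r + 5·4^r) = (-7)·2^r·(2 − 4) = (14)·2^r. Since 2 | h(r) by the inductive hypothesis, 2 | 4·h(r); and 2 | 14 since 14 = 2·7. Therefore 2 | h(r+1).
By the principle of mathematical induction, the result holds for all m ≥ 1.
Therefore the largest such d is 2.

d = 2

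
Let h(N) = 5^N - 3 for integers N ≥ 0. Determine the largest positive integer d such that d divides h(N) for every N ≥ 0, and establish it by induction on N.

Computing the first values: h(0) = -2 and h(1) = 2; gcd(-2, 2) = 2, so d ≤ 2.
We prove 2 | 5^N - 3 for all N ≥ 0 by induction on N.
Base step (N = 0): h(0) = -2 = 2·(-1), so 2 | h(0).
Inductive step: assume the claim holds for N = k, i.e. 2 | h(k). Then
h(k+1) = 5^(k+1) - 3 = 5·(5^k - 3) + 12 = 5·h(k) + 12. The first term is divisible by 2 by the inductive hypothesis, and 12 is divisible by 2. Hence 2 | h(k+1).
By the principle of mathematical induction, the result holds for all N ≥ 0.
Therefore the largest such d is 2.

d = 2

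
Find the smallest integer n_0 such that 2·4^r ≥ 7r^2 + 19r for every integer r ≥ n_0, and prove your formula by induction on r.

At r = 2: 32 < 66, so the inequality fails and n_0 ≥ 3. We prove 2·4^r ≥ 7r^2 + 19r for all r ≥ 3.
For the base case r = 3: 2·4^r = 128 and 7r^2 + 19r = 120, so 128 ≥ 120.
Inductive step: suppose the statement holds for some p ≥ 3, so 2·4^p ≥ 7p^2 + 19p.
Then 2·4^(p + 1) = 4·(2·4^p) ≥ 4·(7p^2 + 19p).
Also, for p ≥ 3 we have 4·(7p^2 + 19p) ≥ 7(p+1)^2 + 19(p+1), since 4·(7p^2 + 19p) − (7(p+1)^2 + 19(p+1)) = 21p^2 + 43p - 26, which is nonnegative for all p ≥ 3.
Combining, 2·4^(p + 1) ≥ 7(p+1)^2 + 19(p+1).
Hence, by induction on r, the claim holds for every r ≥ 3.
Hence the smallest such n_0 is 3.

n_0 = 3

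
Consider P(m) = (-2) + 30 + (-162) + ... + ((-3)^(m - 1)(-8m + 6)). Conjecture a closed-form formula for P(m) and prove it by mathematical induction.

P(m) = (-3)^m(2m - 1) + 1

We claim P(m) = (-3)^m(2m - 1) + 1 for all m ≥ 1.
Base step (m = 1): P(1) = -2, and the closed form gives -2. They agree.
For the inductive step, assume it holds for an arbitrary j ≥ 1, so P(j) = (-3)^j(2j - 1) + 1.
Then P(j+1) = P(j) + ((-3)^j(-8j - 2)) = ((-3)^j(2j - 1) + 1) + ((-3)^j(-8j - 2)).
Simplifying, P(j+1) = -6(-3)^j·j - 3(-3)^j + 1 = (-3)^(j+1)(2(j+1) - 1) + 1,
which is the closed form with m = j+1.
Hence, by induction on m, the claim holds for every m ≥ 1.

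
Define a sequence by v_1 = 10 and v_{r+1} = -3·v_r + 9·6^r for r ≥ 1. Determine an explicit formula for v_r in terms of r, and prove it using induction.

v_r = 4(-3)^(r - 1) + 6^r

Computing the first terms: v_1 = 10, v_2 = 24, v_3 = 252. This suggests v_r = 4(-3)^(r - 1) + 6^r.
When r = 1: the formula gives 10 = 10 = v_1.
Suppose the result is true for r = j, so v_j = 4(-3)^(j - 1) + 6^j.
Then v_{j+1} = -3·v_j + 9·6^j = -3·(4(-3)^(j - 1) + 6^j) + 9·6^j = 4(-3)^j + 6^(j + 1) = 4(-3)^((j+1) - 1) + 6^(j+1),
which is the claimed formula at r = j+1.
Hence, by induction on r, the claim holds for every r ≥ 1.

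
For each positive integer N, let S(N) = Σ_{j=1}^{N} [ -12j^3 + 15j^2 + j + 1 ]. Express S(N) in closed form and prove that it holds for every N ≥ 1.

S(N) = -N(3N^3 + N^2 - 5N - 4)

We claim S(N) = -N(3N^3 + N^2 - 5N - 4) for all N ≥ 1.
When N = 1: S(1) = 5, and the closed form gives 5. They agree.
Inductive step: assume the claim holds for N = j, so S(j) = j(-3j^3 - j^2 + 5j + 4).
Then S(j+1) = S(j) + (-12j^3 - 21j^2 - 5j + 5) = (j(-3j^3 - j^2 + 5j + 4)) + (-12j^3 - 21j^2 - 5j + 5).
Simplifying, S(j+1) = -(j + 1)(3j^3 + 10j^2 + 6j - 5) = -(j+1)(3(j+1)^3 + (j+1)^2 - 5(j+1) - 4),
which is the closed form with N = j+1.
By the principle of mathematical induction, the result holds for all N ≥ 1.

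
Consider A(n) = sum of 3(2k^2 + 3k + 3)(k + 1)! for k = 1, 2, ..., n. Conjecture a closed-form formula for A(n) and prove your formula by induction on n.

A(n) = (6n + 3)(n + 2)! - 6

We claim A(n) = (6n + 3)(n + 2)! - 6 for all n ≥ 1.
Base case (n = 1): A(1) = 48, and the closed form gives 48. They agree.
For the inductive step, assume it holds for an arbitrary k ≥ 1, so A(k) = (6k + 3)(k + 2)! - 6.
Then A(k+1) = A(k) + (3(2k^2 + 7k + 8)(k + 2)!) = ((6k + 3)(k + 2)! - 6) + (3(2k^2 + 7k + 8)(k + 2)!).
Simplifying, A(k+1) = (6(k+1) + 3)((k+1) + 2)! - 6,
which is the closed form with n = k+1.
Hence, by induction on n, the claim holds for every n ≥ 1.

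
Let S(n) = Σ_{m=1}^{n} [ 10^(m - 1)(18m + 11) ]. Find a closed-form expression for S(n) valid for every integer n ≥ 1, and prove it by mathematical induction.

We claim S(n) = 10^n(2n + 1) - 1 for all n ≥ 1.
Base case (n = 1): S(1) = 29, and the closed form gives 29. They agree.
Inductive step: suppose the statement holds for some m ≥ 1, so S(m) = 10^m(2m + 1) - 1.
Then S(m+1) = S(m) + (10^m(18m + 29)) = (10^m(2m + 1) - 1) + (10^m(18m + 29)).
Simplifying, S(m+1) = 20·10^m·m + 30·10^m - 1 = 10^(m+1)(2(m+1) + 1) - 1,
which is the closed form with n = m+1.
By the principle of mathematical induction, the result holds for all n ≥ 1.

S(n) = 10^n(2n + 1) - 1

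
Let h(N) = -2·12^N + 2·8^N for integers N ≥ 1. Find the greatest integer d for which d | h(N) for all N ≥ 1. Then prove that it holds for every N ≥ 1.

Computing the first values: h(1) = -8 and h(2) = -160; gcd(-8, -160) = 8, so d ≤ 8.
We prove 8 | -2·12^N + 2·8^N for all N ≥ 1 by induction on N.
For the base case N = 1: h(1) = -8 = 8·(-1), so 8 | h(1).
Inductive step: assume the claim holds for N = i, i.e. 8 | h(i). Then
h(i+1) − 12·h(i) = (-2·12^(i+1) + 2·8^(i+1)) − 12·(-2·12^i + 2·8^i) = (2)·8^i·(8 − 12) = (-8)·8^i. Since 8 | h(i) by the inductive hypothesis, 8 | 12·h(i); and 8 | -8 since -8 = 8·-1. Therefore 8 | h(i+1).
By induction, the statement is established for all N ≥ 1.
Therefore the largest such d is 8.

d = 8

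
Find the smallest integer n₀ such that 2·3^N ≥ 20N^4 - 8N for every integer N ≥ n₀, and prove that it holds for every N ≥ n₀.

At N = 10: 118098 < 199920, so the inequality fails and n₀ ≥ 11. We prove 2·3^N ≥ 20N^4 - 8N for all N ≥ 11.
Base case (N = 11): 2·3^N = 354294 and 20N^4 - 8N = 292732, so 354294 ≥ 292732.
Inductive step: suppose the statement holds for some r ≥ 11, so 2·3^r ≥ 20r^4 - 8r.
Then 2·3^(r + 1) = 3·(2·3^r) ≥ 3·(20r^4 - 8r).
Also, for r ≥ 11 we have 3·(20r^4 - 8r) ≥ 20(r+1)^4 - 8(r+1), since 3·(20r^4 - 8r) − (20(r+1)^4 - 8(r+1)) = 40r^4 - 80r^3 - 120r^2 - 96r - 12, which is nonnegative for all r ≥ 11.
Combining, 2·3^(r + 1) ≥ 20(r+1)^4 - 8(r+1).
Hence, by induction on N, the claim holds for every N ≥ 11.
Hence the smallest such n₀ is 11.

n₀ = 11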